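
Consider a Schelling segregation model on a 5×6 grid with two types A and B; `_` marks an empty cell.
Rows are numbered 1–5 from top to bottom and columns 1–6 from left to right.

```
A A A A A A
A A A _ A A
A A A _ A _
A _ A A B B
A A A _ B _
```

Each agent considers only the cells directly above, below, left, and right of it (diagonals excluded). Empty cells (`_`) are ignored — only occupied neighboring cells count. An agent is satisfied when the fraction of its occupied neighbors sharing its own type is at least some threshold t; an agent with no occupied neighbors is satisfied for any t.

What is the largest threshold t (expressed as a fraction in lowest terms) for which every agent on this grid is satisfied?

Row 1: (1,1)A 2/2 · (1,2)A 3/3 · (1,3)A 3/3 · (1,4)A 2/2 · (1,5)A 3/3 · (1,6)A 2/2
Row 2: (2,1)A 3/3 · (2,2)A 4/4 · (2,3)A 3/3 · (2,5)A 3/3 · (2,6)A 2/2
Row 3: (3,1)A 3/3 · (3,2)A 3/3 · (3,3)A 3/3 · (3,5)A 1/2
Row 4: (4,1)A 2/2 · (4,3)A 3/3 · (4,4)A 1/2 · (4,5)B 2/4 · (4,6)B 1/1
Row 5: (5,1)A 2/2 · (5,2)A 2/2 · (5,3)A 2/2 · (5,5)B 1/1
The smallest same-type fraction is 1/2 at (3,5), which reduces to 1/2. Any threshold above that leaves this agent unsatisfied.

1/2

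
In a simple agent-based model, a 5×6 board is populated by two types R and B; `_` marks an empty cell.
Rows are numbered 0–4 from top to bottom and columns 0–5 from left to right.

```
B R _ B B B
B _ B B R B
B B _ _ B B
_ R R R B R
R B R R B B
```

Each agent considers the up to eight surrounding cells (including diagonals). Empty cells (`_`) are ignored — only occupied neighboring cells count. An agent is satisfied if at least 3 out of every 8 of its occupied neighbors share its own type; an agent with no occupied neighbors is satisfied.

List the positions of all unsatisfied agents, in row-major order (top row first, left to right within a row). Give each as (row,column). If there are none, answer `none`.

(0,1), (1,4), (3,5), (4,1)

(0,0)B 1/2 ✓
(0,1)R 0/3 ✗
(0,3)B 3/4 ✓
(0,4)B 4/5 ✓
(0,5)B 2/3 ✓
(1,0)B 3/4 ✓
(1,2)B 3/4 ✓
(1,3)B 4/5 ✓
(1,4)R 0/7 ✗
(1,5)B 4/5 ✓
(2,0)B 2/3 ✓
(2,1)B 3/5 ✓
(2,4)B 4/7 ✓
(2,5)B 3/5 ✓
(3,1)R 3/6 ✓
(3,2)R 4/6 ✓
(3,3)R 3/6 ✓
(3,4)B 4/7 ✓
(3,5)R 0/5 ✗
(4,0)R 1/2 ✓
(4,1)B 0/4 ✗
(4,2)R 4/5 ✓
(4,3)R 3/5 ✓
(4,4)B 2/5 ✓
(4,5)B 2/3 ✓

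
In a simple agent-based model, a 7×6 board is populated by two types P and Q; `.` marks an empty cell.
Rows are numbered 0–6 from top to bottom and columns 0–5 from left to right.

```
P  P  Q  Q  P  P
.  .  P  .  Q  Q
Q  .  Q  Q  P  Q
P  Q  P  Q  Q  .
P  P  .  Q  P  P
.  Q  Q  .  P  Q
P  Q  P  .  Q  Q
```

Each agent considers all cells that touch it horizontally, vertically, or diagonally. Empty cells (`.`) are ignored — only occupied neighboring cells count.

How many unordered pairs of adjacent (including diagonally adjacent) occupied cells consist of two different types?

43

Scan each occupied cell's neighbors to the right and below (and the two forward diagonals) so each pair is counted once.
Row 0: P(0,0)–P(0,1)= P(0,1)–Q(0,2)≠ P(0,1)–P(1,2)= Q(0,2)–Q(0,3)= Q(0,2)–P(1,2)≠ Q(0,3)–P(0,4)≠ Q(0,3)–Q(1,4)= Q(0,3)–P(1,2)≠ P(0,4)–P(0,5)= P(0,4)–Q(1,4)≠ P(0,4)–Q(1,5)≠ P(0,5)–Q(1,5)≠ P(0,5)–Q(1,4)≠  → 8/13 unlike.
Row 1: P(1,2)–Q(2,2)≠ P(1,2)–Q(2,3)≠ Q(1,4)–Q(1,5)= Q(1,4)–P(2,4)≠ Q(1,4)–Q(2,5)= Q(1,4)–Q(2,3)= Q(1,5)–Q(2,5)= Q(1,5)–P(2,4)≠  → 4/8 unlike.
Row 2: Q(2,0)–P(3,0)≠ Q(2,0)–Q(3,1)= Q(2,2)–Q(2,3)= Q(2,2)–P(3,2)≠ Q(2,2)–Q(3,3)= Q(2,2)–Q(3,1)= Q(2,3)–P(2,4)≠ Q(2,3)–Q(3,3)= Q(2,3)–Q(3,4)= Q(2,3)–P(3,2)≠ P(2,4)–Q(2,5)≠ P(2,4)–Q(3,4)≠ P(2,4)–Q(3,3)≠ Q(2,5)–Q(3,4)=  → 7/14 unlike.
Row 3: P(3,0)–Q(3,1)≠ P(3,0)–P(4,0)= P(3,0)–P(4,1)= Q(3,1)–P(3,2)≠ Q(3,1)–P(4,1)≠ Q(3,1)–P(4,0)≠ P(3,2)–Q(3,3)≠ P(3,2)–Q(4,3)≠ P(3,2)–P(4,1)= Q(3,3)–Q(3,4)= Q(3,3)–Q(4,3)= Q(3,3)–P(4,4)≠ Q(3,4)–P(4,4)≠ Q(3,4)–P(4,5)≠ Q(3,4)–Q(4,3)=  → 9/15 unlike.
Row 4: P(4,0)–P(4,1)= P(4,0)–Q(5,1)≠ P(4,1)–Q(5,1)≠ P(4,1)–Q(5,2)≠ Q(4,3)–P(4,4)≠ Q(4,3)–P(5,4)≠ Q(4,3)–Q(5,2)= P(4,4)–P(4,5)= P(4,4)–P(5,4)= P(4,4)–Q(5,5)≠ P(4,5)–Q(5,5)≠ P(4,5)–P(5,4)=  → 7/12 unlike.
Row 5: Q(5,1)–Q(5,2)= Q(5,1)–Q(6,1)= Q(5,1)–P(6,2)≠ Q(5,1)–P(6,0)≠ Q(5,2)–P(6,2)≠ Q(5,2)–Q(6,1)= P(5,4)–Q(5,5)≠ P(5,4)–Q(6,4)≠ P(5,4)–Q(6,5)≠ Q(5,5)–Q(6,5)= Q(5,5)–Q(6,4)=  → 6/11 unlike.
Row 6: P(6,0)–Q(6,1)≠ Q(6,1)–P(6,2)≠ Q(6,4)–Q(6,5)=  → 2/3 unlike.
Total adjacent occupied pairs: 76; unlike-type pairs: 43.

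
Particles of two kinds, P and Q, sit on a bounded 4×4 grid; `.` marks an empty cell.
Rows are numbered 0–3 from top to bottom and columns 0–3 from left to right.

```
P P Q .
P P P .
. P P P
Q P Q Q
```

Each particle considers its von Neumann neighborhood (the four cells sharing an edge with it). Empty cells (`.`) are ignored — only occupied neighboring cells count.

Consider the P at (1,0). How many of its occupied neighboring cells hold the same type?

2

Occupied neighbors of (1,0): (0,0)=P, (1,1)=P.
Same type (P): 2 of 2.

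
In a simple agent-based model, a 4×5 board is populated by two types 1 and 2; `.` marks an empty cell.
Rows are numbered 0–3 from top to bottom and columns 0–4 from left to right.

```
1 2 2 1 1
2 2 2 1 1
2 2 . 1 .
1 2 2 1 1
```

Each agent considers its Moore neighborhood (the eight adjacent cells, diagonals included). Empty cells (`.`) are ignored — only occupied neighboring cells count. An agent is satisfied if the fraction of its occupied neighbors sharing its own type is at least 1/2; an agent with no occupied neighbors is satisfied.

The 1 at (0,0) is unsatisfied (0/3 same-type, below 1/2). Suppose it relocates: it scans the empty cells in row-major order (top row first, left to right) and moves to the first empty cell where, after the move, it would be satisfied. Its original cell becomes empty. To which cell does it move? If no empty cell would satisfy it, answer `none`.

Vacating (0,0). Empty cells in order:
  (2,2): 3/8 same-type → still unsatisfied.
  (2,4): 5/5 same-type → satisfied — stop here.

(2,4)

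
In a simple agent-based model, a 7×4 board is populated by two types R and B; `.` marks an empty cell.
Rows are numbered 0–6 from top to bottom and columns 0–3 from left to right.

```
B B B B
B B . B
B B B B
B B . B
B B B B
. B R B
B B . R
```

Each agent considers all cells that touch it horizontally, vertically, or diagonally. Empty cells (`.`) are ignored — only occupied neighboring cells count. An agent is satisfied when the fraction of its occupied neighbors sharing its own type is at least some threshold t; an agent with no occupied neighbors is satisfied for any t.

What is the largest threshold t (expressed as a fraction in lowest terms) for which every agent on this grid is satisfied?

Row 0: (0,0)B 3/3 · (0,1)B 4/4 · (0,2)B 4/4 · (0,3)B 2/2
Row 1: (1,0)B 5/5 · (1,1)B 7/7 · (1,3)B 4/4
Row 2: (2,0)B 5/5 · (2,1)B 6/6 · (2,2)B 6/6 · (2,3)B 3/3
Row 3: (3,0)B 5/5 · (3,1)B 7/7 · (3,3)B 4/4
Row 4: (4,0)B 4/4 · (4,1)B 5/6 · (4,2)B 6/7 · (4,3)B 3/4
Row 5: (5,1)B 5/6 · (5,2)R 1/7 · (5,3)B 2/4
Row 6: (6,0)B 2/2 · (6,1)B 2/3 · (6,3)R 1/2
The smallest same-type fraction is 1/7 at (5,2), which reduces to 1/7. Any threshold above that leaves this agent unsatisfied.

1/7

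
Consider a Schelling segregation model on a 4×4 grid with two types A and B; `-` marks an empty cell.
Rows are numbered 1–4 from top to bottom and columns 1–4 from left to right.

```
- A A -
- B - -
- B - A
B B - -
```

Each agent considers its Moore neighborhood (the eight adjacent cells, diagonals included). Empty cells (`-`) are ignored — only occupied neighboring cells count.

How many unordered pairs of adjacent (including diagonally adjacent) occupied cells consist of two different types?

Scan each occupied cell's neighbors to the right and below (and the two forward diagonals) so each pair is counted once.
Row 1: A(1,2)–A(1,3)= A(1,2)–B(2,2)≠ A(1,3)–B(2,2)≠  → 2/3 unlike.
Row 2: B(2,2)–B(3,2)=  → 0/1 unlike.
Row 3: B(3,2)–B(4,2)= B(3,2)–B(4,1)=  → 0/2 unlike.
Row 4: B(4,1)–B(4,2)=  → 0/1 unlike.
Total adjacent occupied pairs: 7; unlike-type pairs: 2.

2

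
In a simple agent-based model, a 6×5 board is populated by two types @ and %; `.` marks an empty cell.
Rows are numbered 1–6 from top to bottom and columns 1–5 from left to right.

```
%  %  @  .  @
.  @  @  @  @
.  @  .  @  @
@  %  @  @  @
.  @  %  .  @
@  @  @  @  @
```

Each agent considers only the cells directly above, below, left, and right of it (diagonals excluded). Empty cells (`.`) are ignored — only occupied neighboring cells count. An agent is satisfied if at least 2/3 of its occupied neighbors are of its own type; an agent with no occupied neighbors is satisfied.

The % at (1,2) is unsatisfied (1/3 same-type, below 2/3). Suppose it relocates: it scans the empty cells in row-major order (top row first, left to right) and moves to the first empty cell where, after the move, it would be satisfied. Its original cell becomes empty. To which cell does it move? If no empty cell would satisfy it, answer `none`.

Vacating (1,2). Empty cells in order:
  (1,4): 0/3 same-type → still unsatisfied.
  (2,1): 1/2 same-type → still unsatisfied.
  (3,1): 0/2 same-type → still unsatisfied.
  (3,3): 0/4 same-type → still unsatisfied.
  (5,1): 0/3 same-type → still unsatisfied.
  (5,4): 1/4 same-type → still unsatisfied.

none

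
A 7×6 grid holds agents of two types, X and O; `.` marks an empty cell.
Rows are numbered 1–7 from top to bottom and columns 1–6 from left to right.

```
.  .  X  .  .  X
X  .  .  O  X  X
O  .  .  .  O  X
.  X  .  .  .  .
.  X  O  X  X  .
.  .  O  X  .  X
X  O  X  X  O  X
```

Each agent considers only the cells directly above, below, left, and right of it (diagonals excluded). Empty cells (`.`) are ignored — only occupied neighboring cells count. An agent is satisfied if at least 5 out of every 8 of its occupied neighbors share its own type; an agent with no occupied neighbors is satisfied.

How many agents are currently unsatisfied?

14

(1,3)X 0/0 ✓
(1,6)X 1/1 ✓
(2,1)X 0/1 ✗
(2,4)O 0/1 ✗
(2,5)X 1/3 ✗
(2,6)X 3/3 ✓
(3,1)O 0/1 ✗
(3,5)O 0/2 ✗
(3,6)X 1/2 ✗
(4,2)X 1/1 ✓
(5,2)X 1/2 ✗
(5,3)O 1/3 ✗
(5,4)X 2/3 ✓
(5,5)X 1/1 ✓
(6,3)O 1/3 ✗
(6,4)X 2/3 ✓
(6,6)X 1/1 ✓
(7,1)X 0/1 ✗
(7,2)O 0/2 ✗
(7,3)X 1/3 ✗
(7,4)X 2/3 ✓
(7,5)O 0/2 ✗
(7,6)X 1/2 ✗
Unsatisfied: (2,1), (2,4), (2,5), (3,1), (3,5), (3,6), (5,2), (5,3), (6,3), (7,1), (7,2), (7,3), (7,5), (7,6) — 14 in total.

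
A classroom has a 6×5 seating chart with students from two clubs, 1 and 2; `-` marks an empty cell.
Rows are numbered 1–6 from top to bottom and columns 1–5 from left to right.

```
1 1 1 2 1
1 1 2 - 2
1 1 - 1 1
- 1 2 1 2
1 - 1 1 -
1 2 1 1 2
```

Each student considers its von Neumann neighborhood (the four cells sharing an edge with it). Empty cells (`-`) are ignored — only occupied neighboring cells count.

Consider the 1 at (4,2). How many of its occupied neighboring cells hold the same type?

1

Occupied neighbors of (4,2): (3,2)=1, (4,3)=2.
Same type (1): 1 of 2.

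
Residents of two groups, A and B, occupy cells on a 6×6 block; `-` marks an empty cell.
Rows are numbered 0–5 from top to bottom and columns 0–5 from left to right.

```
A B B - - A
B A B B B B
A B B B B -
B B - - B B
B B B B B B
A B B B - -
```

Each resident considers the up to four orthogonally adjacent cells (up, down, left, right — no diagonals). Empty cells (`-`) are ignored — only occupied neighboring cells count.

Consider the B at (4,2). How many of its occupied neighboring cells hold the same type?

Occupied neighbors of (4,2): (5,2)=B, (4,1)=B, (4,3)=B.
Same type (B): 3 of 3.

3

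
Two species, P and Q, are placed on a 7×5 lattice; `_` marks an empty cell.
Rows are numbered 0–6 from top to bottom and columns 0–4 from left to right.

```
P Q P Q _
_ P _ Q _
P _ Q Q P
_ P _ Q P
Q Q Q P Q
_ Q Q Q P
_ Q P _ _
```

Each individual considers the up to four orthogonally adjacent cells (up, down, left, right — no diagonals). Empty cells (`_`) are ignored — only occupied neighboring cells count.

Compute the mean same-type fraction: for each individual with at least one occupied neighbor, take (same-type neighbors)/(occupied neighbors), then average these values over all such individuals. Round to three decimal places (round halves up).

0.409

Row 0: (0,0)P 0/1 · (0,1)Q 0/3 · (0,2)P 0/2 · (0,3)Q 1/2
Row 1: (1,1)P 0/1 · (1,3)Q 2/2
Row 2: (2,0)P — no occupied neighbors · (2,2)Q 1/1 · (2,3)Q 3/4 · (2,4)P 1/2
Row 3: (3,1)P 0/1 · (3,3)Q 1/3 · (3,4)P 1/3
Row 4: (4,0)Q 1/1 · (4,1)Q 3/4 · (4,2)Q 2/3 · (4,3)P 0/4 · (4,4)Q 0/3
Row 5: (5,1)Q 3/3 · (5,2)Q 3/4 · (5,3)Q 1/3 · (5,4)P 0/2
Row 6: (6,1)Q 1/2 · (6,2)P 0/2
Sum over 23 individuals: 0/1 + 0/3 + 0/2 + 1/2 + 0/1 + 2/2 + 1/1 + 3/4 + 1/2 + 0/1 + 1/3 + 1/3 + 1/1 + 3/4 + 2/3 + 0/4 + 0/3 + 3/3 + 3/4 + 1/3 + 0/2 + 1/2 + 0/2 = 113/12; mean = 113/12 ÷ 23 = 113/276 = 0.409420… → 0.409.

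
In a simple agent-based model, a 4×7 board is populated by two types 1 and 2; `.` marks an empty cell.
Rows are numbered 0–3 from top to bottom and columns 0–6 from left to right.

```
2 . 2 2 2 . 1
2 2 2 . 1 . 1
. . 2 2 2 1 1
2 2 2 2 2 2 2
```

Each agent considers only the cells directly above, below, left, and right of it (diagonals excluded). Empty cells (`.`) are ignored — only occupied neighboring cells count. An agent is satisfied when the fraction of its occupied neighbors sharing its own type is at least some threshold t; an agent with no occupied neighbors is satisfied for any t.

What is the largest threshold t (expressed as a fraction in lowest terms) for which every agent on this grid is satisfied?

(0,0)2 1/1
(0,2)2 2/2
(0,3)2 2/2
(0,4)2 1/2
(0,6)1 1/1
(1,0)2 2/2
(1,1)2 2/2
(1,2)2 3/3
(1,4)1 0/2
(1,6)1 2/2
(2,2)2 3/3
(2,3)2 3/3
(2,4)2 2/4
(2,5)1 1/3
(2,6)1 2/3
(3,0)2 1/1
(3,1)2 2/2
(3,2)2 3/3
(3,3)2 3/3
(3,4)2 3/3
(3,5)2 2/3
(3,6)2 1/2
The smallest same-type fraction is 0/2 at (1,4), which reduces to 0/1. Any threshold above that leaves this agent unsatisfied.

0/1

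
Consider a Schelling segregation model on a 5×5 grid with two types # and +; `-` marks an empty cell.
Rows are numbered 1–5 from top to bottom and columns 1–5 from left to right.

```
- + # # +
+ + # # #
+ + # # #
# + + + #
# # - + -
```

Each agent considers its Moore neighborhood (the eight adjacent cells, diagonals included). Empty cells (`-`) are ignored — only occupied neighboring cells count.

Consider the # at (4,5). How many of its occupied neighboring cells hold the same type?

2

Occupied neighbors of (4,5): (3,4)=#, (3,5)=#, (4,4)=+, (5,4)=+.
Same type (#): 2 of 4.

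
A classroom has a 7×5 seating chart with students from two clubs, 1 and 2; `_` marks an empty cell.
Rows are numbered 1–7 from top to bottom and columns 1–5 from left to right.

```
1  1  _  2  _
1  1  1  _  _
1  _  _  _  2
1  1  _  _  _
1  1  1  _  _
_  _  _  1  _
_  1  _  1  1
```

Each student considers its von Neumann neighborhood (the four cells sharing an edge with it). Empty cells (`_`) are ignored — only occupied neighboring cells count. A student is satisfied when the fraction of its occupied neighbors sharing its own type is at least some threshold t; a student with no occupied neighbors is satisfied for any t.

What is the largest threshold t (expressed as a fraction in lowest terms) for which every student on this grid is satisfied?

Row 1: (1,1)1 2/2 · (1,2)1 2/2 · (1,4)2 — no occupied neighbors
Row 2: (2,1)1 3/3 · (2,2)1 3/3 · (2,3)1 1/1
Row 3: (3,1)1 2/2 · (3,5)2 — no occupied neighbors
Row 4: (4,1)1 3/3 · (4,2)1 2/2
Row 5: (5,1)1 2/2 · (5,2)1 3/3 · (5,3)1 1/1
Row 6: (6,4)1 1/1
Row 7: (7,2)1 — no occupied neighbors · (7,4)1 2/2 · (7,5)1 1/1
The smallest same-type fraction is 2/2 at (1,1), which reduces to 1/1. Any threshold above that leaves this student unsatisfied.

1/1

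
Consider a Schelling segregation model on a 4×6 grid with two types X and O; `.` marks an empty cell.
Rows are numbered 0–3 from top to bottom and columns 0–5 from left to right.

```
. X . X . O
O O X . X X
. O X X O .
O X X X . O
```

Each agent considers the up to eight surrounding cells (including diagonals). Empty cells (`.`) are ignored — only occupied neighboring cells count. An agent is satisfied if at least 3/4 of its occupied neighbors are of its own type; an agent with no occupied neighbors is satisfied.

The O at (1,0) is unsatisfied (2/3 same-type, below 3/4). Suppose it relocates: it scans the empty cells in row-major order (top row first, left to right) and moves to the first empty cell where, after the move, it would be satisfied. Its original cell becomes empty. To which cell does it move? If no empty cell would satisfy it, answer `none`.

(2,0)

Vacating (1,0). Empty cells in order:
  (0,0): 1/2 same-type → still unsatisfied.
  (0,2): 1/4 same-type → still unsatisfied.
  (0,4): 1/4 same-type → still unsatisfied.
  (1,3): 1/6 same-type → still unsatisfied.
  (2,0): 3/4 same-type → satisfied — stop here.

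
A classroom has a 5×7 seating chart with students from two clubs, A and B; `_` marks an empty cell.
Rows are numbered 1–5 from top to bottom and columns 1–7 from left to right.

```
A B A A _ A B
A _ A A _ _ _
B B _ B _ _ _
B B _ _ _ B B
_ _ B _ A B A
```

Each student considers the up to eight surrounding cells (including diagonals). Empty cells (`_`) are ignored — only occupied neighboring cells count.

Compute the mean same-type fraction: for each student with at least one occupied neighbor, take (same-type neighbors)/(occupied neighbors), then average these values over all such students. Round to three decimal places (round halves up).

0.488

(1,1)A 1/2
(1,2)B 0/4
(1,3)A 3/4
(1,4)A 3/3
(1,6)A 0/1
(1,7)B 0/1
(2,1)A 1/4
(2,3)A 3/6
(2,4)A 3/4
(3,1)B 3/4
(3,2)B 3/5
(3,4)B 0/2
(4,1)B 3/3
(4,2)B 4/4
(4,6)B 2/4
(4,7)B 2/3
(5,3)B 1/1
(5,5)A 0/2
(5,6)B 2/4
(5,7)A 0/3
Sum over 20 students: 1/2 + 0/4 + 3/4 + 3/3 + 0/1 + 0/1 + 1/4 + 3/6 + 3/4 + 3/4 + 3/5 + 0/2 + 3/3 + 4/4 + 2/4 + 2/3 + 1/1 + 0/2 + 2/4 + 0/3 = 293/30; mean = 293/30 ÷ 20 = 293/600 = 0.488333… → 0.488.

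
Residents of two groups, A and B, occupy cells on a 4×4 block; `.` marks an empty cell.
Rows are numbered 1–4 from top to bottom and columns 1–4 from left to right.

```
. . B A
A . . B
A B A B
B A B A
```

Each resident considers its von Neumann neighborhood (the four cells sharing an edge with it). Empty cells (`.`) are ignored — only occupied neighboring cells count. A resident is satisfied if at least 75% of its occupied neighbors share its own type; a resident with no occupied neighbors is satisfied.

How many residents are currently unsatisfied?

(1,3)B 0/1 not
(1,4)A 0/2 not
(2,1)A 1/1 satisfied
(2,4)B 1/2 not
(3,1)A 1/3 not
(3,2)B 0/3 not
(3,3)A 0/3 not
(3,4)B 1/3 not
(4,1)B 0/2 not
(4,2)A 0/3 not
(4,3)B 0/3 not
(4,4)A 0/2 not
Unsatisfied: (1,3), (1,4), (2,4), (3,1), (3,2), (3,3), (3,4), (4,1), (4,2), (4,3), (4,4) — 11 in total.

11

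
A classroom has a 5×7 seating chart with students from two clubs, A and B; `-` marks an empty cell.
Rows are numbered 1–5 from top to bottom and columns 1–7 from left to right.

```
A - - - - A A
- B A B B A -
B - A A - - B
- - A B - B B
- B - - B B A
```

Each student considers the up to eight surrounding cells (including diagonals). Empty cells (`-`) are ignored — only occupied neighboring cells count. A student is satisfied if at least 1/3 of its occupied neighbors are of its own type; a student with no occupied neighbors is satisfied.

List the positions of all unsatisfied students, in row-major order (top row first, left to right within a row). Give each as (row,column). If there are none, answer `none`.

(1,1), (2,2), (2,4), (2,5), (4,4), (5,2), (5,7)

(1,1)A 0/1 unhappy
(1,6)A 2/3 ok
(1,7)A 2/2 ok
(2,2)B 1/4 unhappy
(2,3)A 2/4 ok
(2,4)B 1/4 unhappy
(2,5)B 1/4 unhappy
(2,6)A 2/4 ok
(3,1)B 1/1 ok
(3,3)A 3/6 ok
(3,4)A 3/6 ok
(3,7)B 2/3 ok
(4,3)A 2/4 ok
(4,4)B 1/4 unhappy
(4,6)B 4/5 ok
(4,7)B 3/4 ok
(5,2)B 0/1 unhappy
(5,5)B 3/3 ok
(5,6)B 3/4 ok
(5,7)A 0/3 unhappy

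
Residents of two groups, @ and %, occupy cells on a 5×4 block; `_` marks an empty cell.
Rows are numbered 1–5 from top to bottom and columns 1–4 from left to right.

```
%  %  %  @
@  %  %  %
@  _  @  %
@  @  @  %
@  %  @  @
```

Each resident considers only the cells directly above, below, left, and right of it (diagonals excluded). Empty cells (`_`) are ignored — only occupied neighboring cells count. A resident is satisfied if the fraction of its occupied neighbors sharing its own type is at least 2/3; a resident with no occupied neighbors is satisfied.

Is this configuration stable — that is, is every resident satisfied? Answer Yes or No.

No

(1,1)% 1/2 not
(1,2)% 3/3 satisfied
(1,3)% 2/3 satisfied
(1,4)@ 0/2 not
(2,1)@ 1/3 not
(2,2)% 2/3 satisfied
(2,3)% 3/4 satisfied
(2,4)% 2/3 satisfied
(3,1)@ 2/2 satisfied
(3,3)@ 1/3 not
(3,4)% 2/3 satisfied
(4,1)@ 3/3 satisfied
(4,2)@ 2/3 satisfied
(4,3)@ 3/4 satisfied
(4,4)% 1/3 not
(5,1)@ 1/2 not
(5,2)% 0/3 not
(5,3)@ 2/3 satisfied
(5,4)@ 1/2 not
For instance (1,1) has only 1/2 same-type neighbors, below 2/3.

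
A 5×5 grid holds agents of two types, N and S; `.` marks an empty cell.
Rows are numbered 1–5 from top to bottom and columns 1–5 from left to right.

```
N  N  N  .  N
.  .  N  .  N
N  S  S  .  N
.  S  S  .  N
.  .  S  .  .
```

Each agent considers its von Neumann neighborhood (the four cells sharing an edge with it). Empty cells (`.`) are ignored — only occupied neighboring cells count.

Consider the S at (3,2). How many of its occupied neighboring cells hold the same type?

Occupied neighbors of (3,2): (4,2)=S, (3,1)=N, (3,3)=S.
Same type (S): 2 of 3.

2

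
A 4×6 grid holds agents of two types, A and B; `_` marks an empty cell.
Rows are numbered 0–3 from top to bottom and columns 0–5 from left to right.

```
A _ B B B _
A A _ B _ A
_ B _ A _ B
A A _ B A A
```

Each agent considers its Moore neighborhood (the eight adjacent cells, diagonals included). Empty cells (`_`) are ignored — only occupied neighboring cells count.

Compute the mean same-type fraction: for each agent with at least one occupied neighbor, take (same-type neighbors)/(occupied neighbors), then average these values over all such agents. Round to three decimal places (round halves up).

0.474

(0,0)A 2/2
(0,2)B 2/3
(0,3)B 3/3
(0,4)B 2/3
(1,0)A 2/3
(1,1)A 2/4
(1,3)B 3/4
(1,5)A 0/2
(2,1)B 0/4
(2,3)A 1/3
(2,5)B 0/3
(3,0)A 1/2
(3,1)A 1/2
(3,3)B 0/2
(3,4)A 2/4
(3,5)A 1/2
Sum over 16 agents: 2/2 + 2/3 + 3/3 + 2/3 + 2/3 + 2/4 + 3/4 + 0/2 + 0/4 + 1/3 + 0/3 + 1/2 + 1/2 + 0/2 + 2/4 + 1/2 = 91/12; mean = 91/12 ÷ 16 = 91/192 = 0.473958… → 0.474.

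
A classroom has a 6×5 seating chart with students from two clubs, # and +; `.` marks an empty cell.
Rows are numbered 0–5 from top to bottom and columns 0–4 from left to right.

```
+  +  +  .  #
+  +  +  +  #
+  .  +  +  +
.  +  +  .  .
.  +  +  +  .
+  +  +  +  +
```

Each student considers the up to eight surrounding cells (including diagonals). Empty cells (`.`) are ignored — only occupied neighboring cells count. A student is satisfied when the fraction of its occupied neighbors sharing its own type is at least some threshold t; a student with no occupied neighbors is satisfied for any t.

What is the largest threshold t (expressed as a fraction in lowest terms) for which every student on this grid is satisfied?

1/4

Row 0: (0,0)+ 3/3 · (0,1)+ 5/5 · (0,2)+ 4/4 · (0,4)# 1/2
Row 1: (1,0)+ 4/4 · (1,1)+ 7/7 · (1,2)+ 6/6 · (1,3)+ 5/7 · (1,4)# 1/4
Row 2: (2,0)+ 3/3 · (2,2)+ 6/6 · (2,3)+ 5/6 · (2,4)+ 2/3
Row 3: (3,1)+ 5/5 · (3,2)+ 6/6
Row 4: (4,1)+ 6/6 · (4,2)+ 7/7 · (4,3)+ 5/5
Row 5: (5,0)+ 2/2 · (5,1)+ 4/4 · (5,2)+ 5/5 · (5,3)+ 4/4 · (5,4)+ 2/2
The smallest same-type fraction is 1/4 at (1,4), which reduces to 1/4. Any threshold above that leaves this student unsatisfied.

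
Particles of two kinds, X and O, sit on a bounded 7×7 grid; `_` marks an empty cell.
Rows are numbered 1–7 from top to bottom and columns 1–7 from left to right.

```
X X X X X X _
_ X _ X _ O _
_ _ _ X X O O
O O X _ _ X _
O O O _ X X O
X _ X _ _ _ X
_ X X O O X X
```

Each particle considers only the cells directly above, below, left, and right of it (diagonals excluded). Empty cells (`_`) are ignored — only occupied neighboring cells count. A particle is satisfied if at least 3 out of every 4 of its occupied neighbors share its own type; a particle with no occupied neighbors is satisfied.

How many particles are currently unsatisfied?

(1,1)X 1/1 ✓
(1,2)X 3/3 ✓
(1,3)X 2/2 ✓
(1,4)X 3/3 ✓
(1,5)X 2/2 ✓
(1,6)X 1/2 ✗
(2,2)X 1/1 ✓
(2,4)X 2/2 ✓
(2,6)O 1/2 ✗
(3,4)X 2/2 ✓
(3,5)X 1/2 ✗
(3,6)O 2/4 ✗
(3,7)O 1/1 ✓
(4,1)O 2/2 ✓
(4,2)O 2/3 ✗
(4,3)X 0/2 ✗
(4,6)X 1/2 ✗
(5,1)O 2/3 ✗
(5,2)O 3/3 ✓
(5,3)O 1/3 ✗
(5,5)X 1/1 ✓
(5,6)X 2/3 ✗
(5,7)O 0/2 ✗
(6,1)X 0/1 ✗
(6,3)X 1/2 ✗
(6,7)X 1/2 ✗
(7,2)X 1/1 ✓
(7,3)X 2/3 ✗
(7,4)O 1/2 ✗
(7,5)O 1/2 ✗
(7,6)X 1/2 ✗
(7,7)X 2/2 ✓
Unsatisfied: (1,6), (2,6), (3,5), (3,6), (4,2), (4,3), (4,6), (5,1), (5,3), (5,6), (5,7), (6,1), (6,3), (6,7), (7,3), (7,4), (7,5), (7,6) — 18 in total.

18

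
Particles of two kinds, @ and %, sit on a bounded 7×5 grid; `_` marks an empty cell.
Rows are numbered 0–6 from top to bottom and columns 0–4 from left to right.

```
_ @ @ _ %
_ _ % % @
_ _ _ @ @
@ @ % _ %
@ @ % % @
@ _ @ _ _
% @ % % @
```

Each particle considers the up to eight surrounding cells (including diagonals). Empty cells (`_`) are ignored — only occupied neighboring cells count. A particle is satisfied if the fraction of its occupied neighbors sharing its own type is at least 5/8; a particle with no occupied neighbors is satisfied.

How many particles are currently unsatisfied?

(0,1)@ 1/2 ✗
(0,2)@ 1/3 ✗
(0,4)% 1/2 ✗
(1,2)% 1/4 ✗
(1,3)% 2/6 ✗
(1,4)@ 2/4 ✗
(2,3)@ 2/6 ✗
(2,4)@ 2/4 ✗
(3,0)@ 3/3 ✓
(3,1)@ 3/5 ✗
(3,2)% 2/5 ✗
(3,4)% 1/4 ✗
(4,0)@ 4/4 ✓
(4,1)@ 5/7 ✓
(4,2)% 2/5 ✗
(4,3)% 3/5 ✗
(4,4)@ 0/2 ✗
(5,0)@ 3/4 ✓
(5,2)@ 2/6 ✗
(6,0)% 0/2 ✗
(6,1)@ 2/4 ✗
(6,2)% 1/3 ✗
(6,3)% 1/3 ✗
(6,4)@ 0/1 ✗
Unsatisfied: (0,1), (0,2), (0,4), (1,2), (1,3), (1,4), (2,3), (2,4), (3,1), (3,2), (3,4), (4,2), (4,3), (4,4), (5,2), (6,0), (6,1), (6,2), (6,3), (6,4) — 20 in total.

20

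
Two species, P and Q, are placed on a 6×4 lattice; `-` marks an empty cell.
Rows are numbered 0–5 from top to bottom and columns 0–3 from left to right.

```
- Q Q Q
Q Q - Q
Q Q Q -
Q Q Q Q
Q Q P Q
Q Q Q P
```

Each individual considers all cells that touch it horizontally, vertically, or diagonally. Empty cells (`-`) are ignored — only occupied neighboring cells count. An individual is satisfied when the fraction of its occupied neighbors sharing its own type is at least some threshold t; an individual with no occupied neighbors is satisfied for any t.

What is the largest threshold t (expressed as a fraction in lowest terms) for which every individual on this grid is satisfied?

Row 0: (0,1)Q 3/3 · (0,2)Q 4/4 · (0,3)Q 2/2
Row 1: (1,0)Q 4/4 · (1,1)Q 6/6 · (1,3)Q 3/3
Row 2: (2,0)Q 5/5 · (2,1)Q 7/7 · (2,2)Q 6/6
Row 3: (3,0)Q 5/5 · (3,1)Q 7/8 · (3,2)Q 6/7 · (3,3)Q 3/4
Row 4: (4,0)Q 5/5 · (4,1)Q 7/8 · (4,2)P 1/8 · (4,3)Q 3/5
Row 5: (5,0)Q 3/3 · (5,1)Q 4/5 · (5,2)Q 3/5 · (5,3)P 1/3
The smallest same-type fraction is 1/8 at (4,2), which reduces to 1/8. Any threshold above that leaves this individual unsatisfied.

1/8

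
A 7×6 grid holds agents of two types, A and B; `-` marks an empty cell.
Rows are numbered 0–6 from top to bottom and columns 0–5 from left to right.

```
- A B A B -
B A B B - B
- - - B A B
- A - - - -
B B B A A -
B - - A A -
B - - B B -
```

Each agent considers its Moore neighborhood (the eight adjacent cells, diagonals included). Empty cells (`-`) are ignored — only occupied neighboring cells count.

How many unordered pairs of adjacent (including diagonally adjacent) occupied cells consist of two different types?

Scan each occupied cell's neighbors to the right and below (and the two forward diagonals) so each pair is counted once.
Row 0: A(0,1)–B(0,2)≠ A(0,1)–A(1,1)= A(0,1)–B(1,2)≠ A(0,1)–B(1,0)≠ B(0,2)–A(0,3)≠ B(0,2)–B(1,2)= B(0,2)–B(1,3)= B(0,2)–A(1,1)≠ A(0,3)–B(0,4)≠ A(0,3)–B(1,3)≠ A(0,3)–B(1,2)≠ B(0,4)–B(1,5)= B(0,4)–B(1,3)=  → 8/13 unlike.
Row 1: B(1,0)–A(1,1)≠ A(1,1)–B(1,2)≠ B(1,2)–B(1,3)= B(1,2)–B(2,3)= B(1,3)–B(2,3)= B(1,3)–A(2,4)≠ B(1,5)–B(2,5)= B(1,5)–A(2,4)≠  → 4/8 unlike.
Row 2: B(2,3)–A(2,4)≠ A(2,4)–B(2,5)≠  → 2/2 unlike.
Row 3: A(3,1)–B(4,1)≠ A(3,1)–B(4,2)≠ A(3,1)–B(4,0)≠  → 3/3 unlike.
Row 4: B(4,0)–B(4,1)= B(4,0)–B(5,0)= B(4,1)–B(4,2)= B(4,1)–B(5,0)= B(4,2)–A(4,3)≠ B(4,2)–A(5,3)≠ A(4,3)–A(4,4)= A(4,3)–A(5,3)= A(4,3)–A(5,4)= A(4,4)–A(5,4)= A(4,4)–A(5,3)=  → 2/11 unlike.
Row 5: B(5,0)–B(6,0)= A(5,3)–A(5,4)= A(5,3)–B(6,3)≠ A(5,3)–B(6,4)≠ A(5,4)–B(6,4)≠ A(5,4)–B(6,3)≠  → 4/6 unlike.
Row 6: B(6,3)–B(6,4)=  → 0/1 unlike.
Total adjacent occupied pairs: 44; unlike-type pairs: 23.

23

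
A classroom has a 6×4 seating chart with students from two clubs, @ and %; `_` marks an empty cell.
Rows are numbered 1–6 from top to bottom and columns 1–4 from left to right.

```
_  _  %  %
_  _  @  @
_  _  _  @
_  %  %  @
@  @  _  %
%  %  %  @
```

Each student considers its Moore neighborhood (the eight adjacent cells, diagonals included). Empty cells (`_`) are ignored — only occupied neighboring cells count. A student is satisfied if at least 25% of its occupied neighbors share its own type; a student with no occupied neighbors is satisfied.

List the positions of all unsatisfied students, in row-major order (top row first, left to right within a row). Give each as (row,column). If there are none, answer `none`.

(5,2), (6,4)

Row 1: (1,3)% 1/3 satisfied · (1,4)% 1/3 satisfied
Row 2: (2,3)@ 2/4 satisfied · (2,4)@ 2/4 satisfied
Row 3: (3,4)@ 3/4 satisfied
Row 4: (4,2)% 1/3 satisfied · (4,3)% 2/5 satisfied · (4,4)@ 1/3 satisfied
Row 5: (5,1)@ 1/4 satisfied · (5,2)@ 1/6 not · (5,4)% 2/4 satisfied
Row 6: (6,1)% 1/3 satisfied · (6,2)% 2/4 satisfied · (6,3)% 2/4 satisfied · (6,4)@ 0/2 not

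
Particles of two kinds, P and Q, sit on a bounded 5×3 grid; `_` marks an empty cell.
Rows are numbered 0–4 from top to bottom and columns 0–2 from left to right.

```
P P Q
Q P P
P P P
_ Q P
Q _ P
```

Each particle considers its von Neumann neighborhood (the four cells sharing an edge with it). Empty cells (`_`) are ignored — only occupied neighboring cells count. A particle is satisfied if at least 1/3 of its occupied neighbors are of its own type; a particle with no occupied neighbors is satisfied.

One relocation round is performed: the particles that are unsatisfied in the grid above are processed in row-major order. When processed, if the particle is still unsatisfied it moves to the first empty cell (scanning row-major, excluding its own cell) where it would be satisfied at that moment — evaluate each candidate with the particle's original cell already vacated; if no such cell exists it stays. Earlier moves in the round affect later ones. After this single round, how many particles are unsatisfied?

0

Initially unsatisfied (in order): (0,2), (1,0), (3,1).
  (0,2) → (3,0).
  (1,0) → (4,1).
  (3,1): now satisfied by earlier moves; stays.
Resulting grid:
P P _
_ P P
P P P
Q Q P
Q Q P
All satisfied now.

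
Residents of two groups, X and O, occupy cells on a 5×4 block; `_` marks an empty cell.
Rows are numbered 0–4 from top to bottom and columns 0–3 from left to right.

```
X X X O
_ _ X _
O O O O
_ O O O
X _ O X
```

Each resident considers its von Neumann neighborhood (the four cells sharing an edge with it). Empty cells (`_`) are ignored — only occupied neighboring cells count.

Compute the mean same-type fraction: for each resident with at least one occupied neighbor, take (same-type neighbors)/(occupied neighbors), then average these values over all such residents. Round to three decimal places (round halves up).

(0,0)X 1/1
(0,1)X 2/2
(0,2)X 2/3
(0,3)O 0/1
(1,2)X 1/2
(2,0)O 1/1
(2,1)O 3/3
(2,2)O 3/4
(2,3)O 2/2
(3,1)O 2/2
(3,2)O 4/4
(3,3)O 2/3
(4,0)X — no occupied neighbors
(4,2)O 1/2
(4,3)X 0/2
Sum over 14 residents: 1/1 + 2/2 + 2/3 + 0/1 + 1/2 + 1/1 + 3/3 + 3/4 + 2/2 + 2/2 + 4/4 + 2/3 + 1/2 + 0/2 = 121/12; mean = 121/12 ÷ 14 = 121/168 = 0.720238… → 0.720.

0.720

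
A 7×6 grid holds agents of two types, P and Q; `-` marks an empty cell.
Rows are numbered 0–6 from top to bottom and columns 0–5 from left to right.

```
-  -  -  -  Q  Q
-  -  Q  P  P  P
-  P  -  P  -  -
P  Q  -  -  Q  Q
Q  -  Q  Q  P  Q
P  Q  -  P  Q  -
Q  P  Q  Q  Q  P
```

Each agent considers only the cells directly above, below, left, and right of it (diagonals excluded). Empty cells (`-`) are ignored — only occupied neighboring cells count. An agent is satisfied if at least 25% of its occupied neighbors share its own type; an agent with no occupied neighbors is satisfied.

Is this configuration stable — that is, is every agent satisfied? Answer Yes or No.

No

Row 0: (0,4)Q 1/2 ✓ · (0,5)Q 1/2 ✓
Row 1: (1,2)Q 0/1 ✗ · (1,3)P 2/3 ✓ · (1,4)P 2/3 ✓ · (1,5)P 1/2 ✓
Row 2: (2,1)P 0/1 ✗ · (2,3)P 1/1 ✓
Row 3: (3,0)P 0/2 ✗ · (3,1)Q 0/2 ✗ · (3,4)Q 1/2 ✓ · (3,5)Q 2/2 ✓
Row 4: (4,0)Q 0/2 ✗ · (4,2)Q 1/1 ✓ · (4,3)Q 1/3 ✓ · (4,4)P 0/4 ✗ · (4,5)Q 1/2 ✓
Row 5: (5,0)P 0/3 ✗ · (5,1)Q 0/2 ✗ · (5,3)P 0/3 ✗ · (5,4)Q 1/3 ✓
Row 6: (6,0)Q 0/2 ✗ · (6,1)P 0/3 ✗ · (6,2)Q 1/2 ✓ · (6,3)Q 2/3 ✓ · (6,4)Q 2/3 ✓ · (6,5)P 0/1 ✗
For instance (1,2) has only 0/1 same-type neighbors, below 1/4.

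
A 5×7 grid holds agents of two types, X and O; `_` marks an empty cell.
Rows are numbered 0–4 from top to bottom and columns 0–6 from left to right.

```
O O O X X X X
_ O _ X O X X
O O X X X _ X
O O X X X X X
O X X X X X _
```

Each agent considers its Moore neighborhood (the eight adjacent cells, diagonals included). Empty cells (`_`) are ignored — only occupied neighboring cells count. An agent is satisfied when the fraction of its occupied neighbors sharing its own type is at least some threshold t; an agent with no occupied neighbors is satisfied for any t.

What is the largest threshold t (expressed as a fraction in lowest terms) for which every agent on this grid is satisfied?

Row 0: (0,0)O 2/2 · (0,1)O 3/3 · (0,2)O 2/4 · (0,3)X 2/4 · (0,4)X 4/5 · (0,5)X 4/5 · (0,6)X 3/3
Row 1: (1,1)O 5/6 · (1,3)X 5/7 · (1,4)O 0/7 · (1,5)X 6/7 · (1,6)X 4/4
Row 2: (2,0)O 4/4 · (2,1)O 4/6 · (2,2)X 4/7 · (2,3)X 6/7 · (2,4)X 6/7 · (2,6)X 4/4
Row 3: (3,0)O 4/5 · (3,1)O 4/8 · (3,2)X 6/8 · (3,3)X 8/8 · (3,4)X 7/7 · (3,5)X 6/6 · (3,6)X 3/3
Row 4: (4,0)O 2/3 · (4,1)X 2/5 · (4,2)X 4/5 · (4,3)X 5/5 · (4,4)X 5/5 · (4,5)X 4/4
The smallest same-type fraction is 0/7 at (1,4), which reduces to 0/1. Any threshold above that leaves this agent unsatisfied.

0/1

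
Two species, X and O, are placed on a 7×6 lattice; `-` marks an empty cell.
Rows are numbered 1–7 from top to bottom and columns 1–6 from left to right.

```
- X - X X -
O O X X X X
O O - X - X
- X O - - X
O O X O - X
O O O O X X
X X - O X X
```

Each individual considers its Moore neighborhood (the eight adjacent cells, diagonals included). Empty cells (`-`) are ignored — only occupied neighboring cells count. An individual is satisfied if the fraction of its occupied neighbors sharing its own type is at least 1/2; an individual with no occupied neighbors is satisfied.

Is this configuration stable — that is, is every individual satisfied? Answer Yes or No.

No

(1,2)X 1/3 not
(1,4)X 4/4 satisfied
(1,5)X 4/4 satisfied
(2,1)O 3/4 satisfied
(2,2)O 3/5 satisfied
(2,3)X 4/6 satisfied
(2,4)X 5/5 satisfied
(2,5)X 6/6 satisfied
(2,6)X 3/3 satisfied
(3,1)O 3/4 satisfied
(3,2)O 4/6 satisfied
(3,4)X 3/4 satisfied
(3,6)X 3/3 satisfied
(4,2)X 1/6 not
(4,3)O 3/6 satisfied
(4,6)X 2/2 satisfied
(5,1)O 3/4 satisfied
(5,2)O 5/7 satisfied
(5,3)X 1/7 not
(5,4)O 3/5 satisfied
(5,6)X 3/3 satisfied
(6,1)O 3/5 satisfied
(6,2)O 4/7 satisfied
(6,3)O 5/7 satisfied
(6,4)O 3/6 satisfied
(6,5)X 4/7 satisfied
(6,6)X 4/4 satisfied
(7,1)X 1/3 not
(7,2)X 1/4 not
(7,4)O 2/4 satisfied
(7,5)X 3/5 satisfied
(7,6)X 3/3 satisfied
For instance (1,2) has only 1/3 same-type neighbors, below 1/2.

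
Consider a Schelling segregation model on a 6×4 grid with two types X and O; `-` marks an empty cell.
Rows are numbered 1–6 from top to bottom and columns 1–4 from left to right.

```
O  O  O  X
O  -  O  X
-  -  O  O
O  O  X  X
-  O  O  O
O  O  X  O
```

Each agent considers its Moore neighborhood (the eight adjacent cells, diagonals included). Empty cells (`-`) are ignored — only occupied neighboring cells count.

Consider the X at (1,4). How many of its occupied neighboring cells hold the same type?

Occupied neighbors of (1,4): (1,3)=O, (2,3)=O, (2,4)=X.
Same type (X): 1 of 3.

1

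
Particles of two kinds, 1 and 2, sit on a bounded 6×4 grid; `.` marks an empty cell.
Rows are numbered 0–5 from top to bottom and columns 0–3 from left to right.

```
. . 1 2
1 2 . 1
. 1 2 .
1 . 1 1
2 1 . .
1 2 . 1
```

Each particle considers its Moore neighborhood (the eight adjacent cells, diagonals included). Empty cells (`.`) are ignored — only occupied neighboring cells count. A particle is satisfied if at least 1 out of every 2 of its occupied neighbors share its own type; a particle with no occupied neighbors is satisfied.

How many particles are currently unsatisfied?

(0,2)1 1/3 not
(0,3)2 0/2 not
(1,0)1 1/2 satisfied
(1,1)2 1/4 not
(1,3)1 1/3 not
(2,1)1 3/5 satisfied
(2,2)2 1/5 not
(3,0)1 2/3 satisfied
(3,2)1 3/4 satisfied
(3,3)1 1/2 satisfied
(4,0)2 1/4 not
(4,1)1 3/5 satisfied
(5,0)1 1/3 not
(5,1)2 1/3 not
(5,3)1 0/0 satisfied
Unsatisfied: (0,2), (0,3), (1,1), (1,3), (2,2), (4,0), (5,0), (5,1) — 8 in total.

8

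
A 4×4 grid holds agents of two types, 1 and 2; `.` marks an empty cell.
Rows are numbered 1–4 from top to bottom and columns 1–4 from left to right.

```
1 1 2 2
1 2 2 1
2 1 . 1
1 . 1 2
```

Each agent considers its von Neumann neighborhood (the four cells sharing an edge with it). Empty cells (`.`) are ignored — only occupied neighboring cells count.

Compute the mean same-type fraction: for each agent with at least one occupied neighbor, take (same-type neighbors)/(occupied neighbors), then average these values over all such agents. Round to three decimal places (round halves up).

Row 1: (1,1)1 2/2 · (1,2)1 1/3 · (1,3)2 2/3 · (1,4)2 1/2
Row 2: (2,1)1 1/3 · (2,2)2 1/4 · (2,3)2 2/3 · (2,4)1 1/3
Row 3: (3,1)2 0/3 · (3,2)1 0/2 · (3,4)1 1/2
Row 4: (4,1)1 0/1 · (4,3)1 0/1 · (4,4)2 0/2
Sum over 14 agents: 2/2 + 1/3 + 2/3 + 1/2 + 1/3 + 1/4 + 2/3 + 1/3 + 0/3 + 0/2 + 1/2 + 0/1 + 0/1 + 0/2 = 55/12; mean = 55/12 ÷ 14 = 55/168 = 0.327380… → 0.327.

0.327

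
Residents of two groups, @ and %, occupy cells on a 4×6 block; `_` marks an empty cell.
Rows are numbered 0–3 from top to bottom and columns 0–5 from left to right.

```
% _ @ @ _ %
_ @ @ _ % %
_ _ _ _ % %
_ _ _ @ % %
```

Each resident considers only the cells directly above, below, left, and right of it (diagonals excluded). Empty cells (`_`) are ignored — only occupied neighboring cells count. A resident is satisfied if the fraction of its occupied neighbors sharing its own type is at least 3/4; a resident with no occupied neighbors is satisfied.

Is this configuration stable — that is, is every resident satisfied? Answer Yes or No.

Row 0: (0,0)% 0/0 ok · (0,2)@ 2/2 ok · (0,3)@ 1/1 ok · (0,5)% 1/1 ok
Row 1: (1,1)@ 1/1 ok · (1,2)@ 2/2 ok · (1,4)% 2/2 ok · (1,5)% 3/3 ok
Row 2: (2,4)% 3/3 ok · (2,5)% 3/3 ok
Row 3: (3,3)@ 0/1 unhappy · (3,4)% 2/3 unhappy · (3,5)% 2/2 ok
For instance (3,3) has only 0/1 same-type neighbors, below 3/4.

No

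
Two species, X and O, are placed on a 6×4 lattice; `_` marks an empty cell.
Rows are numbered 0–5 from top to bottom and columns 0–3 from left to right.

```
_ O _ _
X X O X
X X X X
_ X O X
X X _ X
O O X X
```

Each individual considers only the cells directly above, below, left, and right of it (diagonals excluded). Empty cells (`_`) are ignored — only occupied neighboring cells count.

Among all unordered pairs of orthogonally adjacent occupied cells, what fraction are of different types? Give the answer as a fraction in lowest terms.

Scan each occupied cell's neighbors to the right and below so each pair is counted once.
Row 0: O(0,1)–X(1,1)≠  → 1/1 unlike.
Row 1: X(1,0)–X(1,1)= X(1,0)–X(2,0)= X(1,1)–O(1,2)≠ X(1,1)–X(2,1)= O(1,2)–X(1,3)≠ O(1,2)–X(2,2)≠ X(1,3)–X(2,3)=  → 3/7 unlike.
Row 2: X(2,0)–X(2,1)= X(2,1)–X(2,2)= X(2,1)–X(3,1)= X(2,2)–X(2,3)= X(2,2)–O(3,2)≠ X(2,3)–X(3,3)=  → 1/6 unlike.
Row 3: X(3,1)–O(3,2)≠ X(3,1)–X(4,1)= O(3,2)–X(3,3)≠ X(3,3)–X(4,3)=  → 2/4 unlike.
Row 4: X(4,0)–X(4,1)= X(4,0)–O(5,0)≠ X(4,1)–O(5,1)≠ X(4,3)–X(5,3)=  → 2/4 unlike.
Row 5: O(5,0)–O(5,1)= O(5,1)–X(5,2)≠ X(5,2)–X(5,3)=  → 1/3 unlike.
Total adjacent occupied pairs: 25; unlike-type pairs: 10.
10/25 reduces to 2/5.

2/5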